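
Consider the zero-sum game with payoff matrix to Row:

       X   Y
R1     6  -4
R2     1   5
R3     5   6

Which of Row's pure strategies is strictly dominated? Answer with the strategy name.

R3 gives a strictly higher payoff than R2 against every column: 5 > 1, 6 > 5.
So R2 is strictly dominated and Row never plays it.

R2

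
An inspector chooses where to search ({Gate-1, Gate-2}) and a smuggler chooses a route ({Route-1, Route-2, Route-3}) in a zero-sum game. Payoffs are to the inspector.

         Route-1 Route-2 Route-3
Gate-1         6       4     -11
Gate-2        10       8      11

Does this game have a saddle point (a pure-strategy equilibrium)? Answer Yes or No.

Row minima: Gate-1 → -11, Gate-2 → 8; maximin = 8.
Column maxima: Route-1 → 10, Route-2 → 8, Route-3 → 11; minimax = 8.
maximin = minimax = 8, so a saddle point exists.

Yes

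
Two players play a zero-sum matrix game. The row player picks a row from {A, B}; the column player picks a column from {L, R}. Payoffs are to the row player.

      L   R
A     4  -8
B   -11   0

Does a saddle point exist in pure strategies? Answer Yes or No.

No

Row minima: A → -8, B → -11; maximin = -8.
Column maxima: L → 4, R → 0; minimax = 0.
-8 ≠ 0, so no pure-strategy equilibrium exists.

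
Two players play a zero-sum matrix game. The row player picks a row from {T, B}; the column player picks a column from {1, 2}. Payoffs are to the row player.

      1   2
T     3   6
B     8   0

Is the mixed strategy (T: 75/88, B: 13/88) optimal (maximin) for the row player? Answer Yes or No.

No

Against 1 this mix gives (75/88)·3 + (13/88)·8 = 329/88.
Against 2 this mix gives (75/88)·6 + (13/88)·0 = 225/44.
The column player will play 1, holding the row player to 329/88. Shifting weight toward the row that does better against 1 would raise this floor (the equalizing mix achieves 48/11 against both 1 and 2), so the proposed strategy is not optimal.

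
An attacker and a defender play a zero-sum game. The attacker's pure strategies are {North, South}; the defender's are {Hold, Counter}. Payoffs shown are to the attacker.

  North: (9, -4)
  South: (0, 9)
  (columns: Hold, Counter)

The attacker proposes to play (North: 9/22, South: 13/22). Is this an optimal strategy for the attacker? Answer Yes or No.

Against Hold this mix gives (9/22)·9 + (13/22)·0 = 81/22.
Against Counter this mix gives (9/22)·(-4) + (13/22)·9 = 81/22.
All of the defender's active replies (Hold, Counter) yield 81/22, and no column does worse for the attacker. The mix makes the defender indifferent and guarantees 81/22, so it is optimal.

Yes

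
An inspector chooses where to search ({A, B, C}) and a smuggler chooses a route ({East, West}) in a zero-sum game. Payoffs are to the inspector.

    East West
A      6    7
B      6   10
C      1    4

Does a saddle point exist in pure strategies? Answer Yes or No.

Yes

Row minima: A → 6, B → 6, C → 1; maximin = 6.
Column maxima: East → 6, West → 10; minimax = 6.
maximin = minimax = 6, so a saddle point exists.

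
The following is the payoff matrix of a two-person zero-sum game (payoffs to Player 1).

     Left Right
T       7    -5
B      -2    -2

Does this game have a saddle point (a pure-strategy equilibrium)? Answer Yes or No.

Yes

Row minima: T → -5, B → -2; maximin = -2.
Column maxima: Left → 7, Right → -2; minimax = -2.
maximin = minimax = -2, so a saddle point exists.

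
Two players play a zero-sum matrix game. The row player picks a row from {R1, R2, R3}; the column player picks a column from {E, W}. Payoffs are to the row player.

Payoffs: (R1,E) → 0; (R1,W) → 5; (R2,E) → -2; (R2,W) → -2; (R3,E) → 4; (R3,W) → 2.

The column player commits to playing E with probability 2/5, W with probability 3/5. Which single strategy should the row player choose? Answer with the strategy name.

R1

Expected payoff of R1: (2/5)·0 + (3/5)·5 = 3.
Expected payoff of R2: (2/5)·(-2) + (3/5)·(-2) = -2.
Expected payoff of R3: (2/5)·4 + (3/5)·2 = 14/5.
The largest is 3, so the row player's best response is R1.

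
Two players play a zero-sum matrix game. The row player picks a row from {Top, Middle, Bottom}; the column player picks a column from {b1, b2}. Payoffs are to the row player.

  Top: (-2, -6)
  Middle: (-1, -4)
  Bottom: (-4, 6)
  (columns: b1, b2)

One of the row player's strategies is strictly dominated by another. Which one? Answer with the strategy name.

Top

Middle gives a strictly higher payoff than Top against every column: -1 > -2, -4 > -6.
So Top is strictly dominated and the row player never plays it.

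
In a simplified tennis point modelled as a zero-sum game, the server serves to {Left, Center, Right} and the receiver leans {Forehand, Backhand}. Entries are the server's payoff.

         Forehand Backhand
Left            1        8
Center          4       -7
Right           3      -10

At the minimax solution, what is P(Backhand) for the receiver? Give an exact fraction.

1/6

Row minima: Left → 1, Center → -7, Right → -10; maximin = 1.
Column maxima: Forehand → 4, Backhand → 8; minimax = 4.
1 ≠ 4, so there is no saddle point; optimal play is mixed.
Right is strictly dominated by Center, so the server never plays it.
On the remaining 2×2 (Left, Center vs Forehand, Backhand):
Let the server play Left with probability p. Expected payoff against Forehand: 1p + 4(1−p) = −3p + 4; against Backhand: 8p + (-7)(1−p) = 15p − 7.
Setting these equal: −3p + 4 = 15p − 7 ⇒ −18p = -11 ⇒ p = 11/18, and the value is (-3)·(11/18) + 4 = 13/6.
For the receiver: with q = P(Forehand), equating Left's and Center's payoffs gives −7q + 8 = 11q − 7 ⇒ q = 5/6.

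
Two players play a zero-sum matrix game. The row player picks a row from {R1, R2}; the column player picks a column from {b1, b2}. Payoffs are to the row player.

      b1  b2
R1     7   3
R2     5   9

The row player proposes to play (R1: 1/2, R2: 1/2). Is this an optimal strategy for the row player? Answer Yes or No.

Against b1 this mix gives (1/2)·7 + (1/2)·5 = 6.
Against b2 this mix gives (1/2)·3 + (1/2)·9 = 6.
All of the column player's active replies (b1, b2) yield 6, and no column does worse for the row player. The mix makes the column player indifferent and guarantees 6, so it is optimal.

Yes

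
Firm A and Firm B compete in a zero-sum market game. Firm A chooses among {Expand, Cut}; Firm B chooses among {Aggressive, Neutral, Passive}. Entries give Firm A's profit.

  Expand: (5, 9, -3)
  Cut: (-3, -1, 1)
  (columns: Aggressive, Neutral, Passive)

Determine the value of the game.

-1/3

Row minima: Expand → -3, Cut → -3; maximin = -3.
Column maxima: Aggressive → 5, Neutral → 9, Passive → 1; minimax = 1.
-3 ≠ 1, so there is no saddle point; optimal play is mixed.
Neutral is strictly dominated by Aggressive (it gives Firm A strictly more in every row), so Firm B never plays it.
On the remaining 2×2 (Expand, Cut vs Aggressive, Passive):
Let Firm A play Expand with probability p. Expected payoff against Aggressive: 5p + (-3)(1−p) = 8p − 3; against Passive: (-3)p + 1(1−p) = −4p + 1.
Setting these equal: 8p − 3 = −4p + 1 ⇒ 12p = 4 ⇒ p = 1/3, and the value is (8)·(1/3) − 3 = -1/3.
For Firm B: with q = P(Aggressive), equating Expand's and Cut's payoffs gives 8q − 3 = −4q + 1 ⇒ q = 1/3.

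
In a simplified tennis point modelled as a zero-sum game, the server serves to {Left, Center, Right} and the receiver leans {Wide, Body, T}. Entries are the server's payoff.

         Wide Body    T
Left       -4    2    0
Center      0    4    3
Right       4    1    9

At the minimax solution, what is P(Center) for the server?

Row minima: Left → -4, Center → 0, Right → 1; maximin = 1.
Column maxima: Wide → 4, Body → 4, T → 9; minimax = 4.
1 ≠ 4, so there is no saddle point; optimal play is mixed.
Left is strictly dominated by Center, so the server never plays it.
T is strictly dominated by Wide (it gives the server strictly more in every row), so the receiver never plays it.
On the remaining 2×2 (Center, Right vs Wide, Body):
Let the server play Center with probability p. Expected payoff against Wide: 0p + 4(1−p) = −4p + 4; against Body: 4p + 1(1−p) = 3p + 1.
Setting these equal: −4p + 4 = 3p + 1 ⇒ −7p = -3 ⇒ p = 3/7, and the value is (-4)·(3/7) + 4 = 16/7.
For the receiver: with q = P(Wide), equating Center's and Right's payoffs gives −4q + 4 = 3q + 1 ⇒ q = 3/7.

3/7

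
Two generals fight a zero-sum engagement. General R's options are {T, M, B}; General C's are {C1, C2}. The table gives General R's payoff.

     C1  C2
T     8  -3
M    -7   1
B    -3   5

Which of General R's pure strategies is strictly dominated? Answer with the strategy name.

B gives a strictly higher payoff than M against every column: -3 > -7, 5 > 1.
So M is strictly dominated and General R never plays it.

M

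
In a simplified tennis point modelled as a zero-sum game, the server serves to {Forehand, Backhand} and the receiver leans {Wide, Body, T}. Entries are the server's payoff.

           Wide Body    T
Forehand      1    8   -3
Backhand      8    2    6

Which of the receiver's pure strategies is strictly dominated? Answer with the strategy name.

Wide

T holds the server's payoff strictly below Wide in every row: -3 < 1, 6 < 8.
So Wide is strictly dominated for the receiver.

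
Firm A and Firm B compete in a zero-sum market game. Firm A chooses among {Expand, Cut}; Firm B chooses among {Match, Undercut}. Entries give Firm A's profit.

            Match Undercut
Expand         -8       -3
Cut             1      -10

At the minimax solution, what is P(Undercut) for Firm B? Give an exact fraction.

9/16

Row minima: Expand → -8, Cut → -10; maximin = -8.
Column maxima: Match → 1, Undercut → -3; minimax = -3.
-8 ≠ -3, so there is no saddle point; optimal play is mixed.
Let Firm A play Expand with probability p. Expected payoff against Match: (-8)p + 1(1−p) = −9p + 1; against Undercut: (-3)p + (-10)(1−p) = 7p − 10.
Setting these equal: −9p + 1 = 7p − 10 ⇒ −16p = -11 ⇒ p = 11/16, and the value is (-9)·(11/16) + 1 = -83/16.
For Firm B: with q = P(Match), equating Expand's and Cut's payoffs gives −5q − 3 = 11q − 10 ⇒ q = 7/16.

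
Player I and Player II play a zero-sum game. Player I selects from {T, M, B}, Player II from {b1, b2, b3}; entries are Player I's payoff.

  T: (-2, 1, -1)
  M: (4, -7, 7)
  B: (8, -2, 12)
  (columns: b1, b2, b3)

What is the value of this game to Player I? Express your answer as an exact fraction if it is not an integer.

4/13

Row minima: T → -2, M → -7, B → -2; maximin = -2.
Column maxima: b1 → 8, b2 → 1, b3 → 12; minimax = 1.
-2 ≠ 1, so there is no saddle point; optimal play is mixed.
M is strictly dominated by B, so Player I never plays it.
b3 is strictly dominated by b1 (it gives Player I strictly more in every row), so Player II never plays it.
On the remaining 2×2 (T, B vs b1, b2):
Let Player I play T with probability p. Expected payoff against b1: (-2)p + 8(1−p) = −10p + 8; against b2: 1p + (-2)(1−p) = 3p − 2.
Setting these equal: −10p + 8 = 3p − 2 ⇒ −13p = -10 ⇒ p = 10/13, and the value is (-10)·(10/13) + 8 = 4/13.
For Player II: with q = P(b1), equating T's and B's payoffs gives −3q + 1 = 10q − 2 ⇒ q = 3/13.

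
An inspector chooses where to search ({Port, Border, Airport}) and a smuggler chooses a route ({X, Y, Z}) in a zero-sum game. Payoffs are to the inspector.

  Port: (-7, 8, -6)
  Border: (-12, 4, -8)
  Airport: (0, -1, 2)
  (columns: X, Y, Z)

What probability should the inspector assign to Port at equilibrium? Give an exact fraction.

1/16

Row minima: Port → -7, Border → -12, Airport → -1; maximin = -1.
Column maxima: X → 0, Y → 8, Z → 2; minimax = 0.
-1 ≠ 0, so there is no saddle point; optimal play is mixed.
Border is strictly dominated by Port, so the inspector never plays it.
Z is strictly dominated by X (it gives the inspector strictly more in every row), so the smuggler never plays it.
On the remaining 2×2 (Port, Airport vs X, Y):
Let the inspector play Port with probability p. Expected payoff against X: (-7)p + 0(1−p) = −7p; against Y: 8p + (-1)(1−p) = 9p − 1.
Setting these equal: −7p = 9p − 1 ⇒ −16p = -1 ⇒ p = 1/16, and the value is (-7)·(1/16) = -7/16.
For the smuggler: with q = P(X), equating Port's and Airport's payoffs gives −15q + 8 = q − 1 ⇒ q = 9/16.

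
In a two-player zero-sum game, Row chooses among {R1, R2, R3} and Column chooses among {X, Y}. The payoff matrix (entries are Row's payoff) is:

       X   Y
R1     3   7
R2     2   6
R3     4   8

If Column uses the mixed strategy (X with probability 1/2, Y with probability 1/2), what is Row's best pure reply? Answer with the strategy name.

Expected payoff of R1: (1/2)·3 + (1/2)·7 = 5.
Expected payoff of R2: (1/2)·2 + (1/2)·6 = 4.
Expected payoff of R3: (1/2)·4 + (1/2)·8 = 6.
The largest is 6, so Row's best response is R3.

R3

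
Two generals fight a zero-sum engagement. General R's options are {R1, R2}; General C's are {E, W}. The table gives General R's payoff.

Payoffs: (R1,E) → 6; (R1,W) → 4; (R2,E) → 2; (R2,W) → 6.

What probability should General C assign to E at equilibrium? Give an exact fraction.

Row minima: R1 → 4, R2 → 2; maximin = 4.
Column maxima: E → 6, W → 6; minimax = 6.
4 ≠ 6, so there is no saddle point; optimal play is mixed.
Let General R play R1 with probability p. Expected payoff against E: 6p + 2(1−p) = 4p + 2; against W: 4p + 6(1−p) = −2p + 6.
Setting these equal: 4p + 2 = −2p + 6 ⇒ 6p = 4 ⇒ p = 2/3, and the value is (4)·(2/3) + 2 = 14/3.
For General C: with q = P(E), equating R1's and R2's payoffs gives 2q + 4 = −4q + 6 ⇒ q = 1/3.

1/3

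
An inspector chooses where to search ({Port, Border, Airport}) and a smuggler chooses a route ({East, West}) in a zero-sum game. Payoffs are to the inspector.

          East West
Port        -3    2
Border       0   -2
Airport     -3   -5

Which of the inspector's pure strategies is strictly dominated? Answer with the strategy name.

Border gives a strictly higher payoff than Airport against every column: 0 > -3, -2 > -5.
So Airport is strictly dominated and the inspector never plays it.

Airport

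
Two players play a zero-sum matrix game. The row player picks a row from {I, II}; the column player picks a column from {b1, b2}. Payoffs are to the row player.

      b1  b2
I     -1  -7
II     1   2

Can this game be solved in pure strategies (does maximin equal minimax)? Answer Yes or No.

Row minima: I → -7, II → 1; maximin = 1.
Column maxima: b1 → 1, b2 → 2; minimax = 1.
maximin = minimax = 1, so a saddle point exists.

Yes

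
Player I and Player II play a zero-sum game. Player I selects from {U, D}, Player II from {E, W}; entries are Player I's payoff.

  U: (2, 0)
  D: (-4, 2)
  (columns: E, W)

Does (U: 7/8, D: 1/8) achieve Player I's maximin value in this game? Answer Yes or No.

No

Against E this mix gives (7/8)·2 + (1/8)·(-4) = 5/4.
Against W this mix gives (7/8)·0 + (1/8)·2 = 1/4.
Player II will play W, holding Player I to 1/4. Shifting weight toward the row that does better against W would raise this floor (the equalizing mix achieves 1/2 against both W and E), so the proposed strategy is not optimal.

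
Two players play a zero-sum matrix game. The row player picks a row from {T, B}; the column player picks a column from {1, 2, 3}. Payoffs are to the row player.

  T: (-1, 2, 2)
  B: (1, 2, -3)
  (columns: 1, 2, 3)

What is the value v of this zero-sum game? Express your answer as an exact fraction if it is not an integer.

Row minima: T → -1, B → -3; maximin = -1.
Column maxima: 1 → 1, 2 → 2, 3 → 2; minimax = 1.
-1 ≠ 1, so there is no saddle point; optimal play is mixed.
2 is strictly dominated by 1 (it gives the row player strictly more in every row), so the column player never plays it.
On the remaining 2×2 (T, B vs 1, 3):
Let the row player play T with probability p. Expected payoff against 1: (-1)p + 1(1−p) = −2p + 1; against 3: 2p + (-3)(1−p) = 5p − 3.
Setting these equal: −2p + 1 = 5p − 3 ⇒ −7p = -4 ⇒ p = 4/7, and the value is (-2)·(4/7) + 1 = -1/7.
For the column player: with q = P(1), equating T's and B's payoffs gives −3q + 2 = 4q − 3 ⇒ q = 5/7.

-1/7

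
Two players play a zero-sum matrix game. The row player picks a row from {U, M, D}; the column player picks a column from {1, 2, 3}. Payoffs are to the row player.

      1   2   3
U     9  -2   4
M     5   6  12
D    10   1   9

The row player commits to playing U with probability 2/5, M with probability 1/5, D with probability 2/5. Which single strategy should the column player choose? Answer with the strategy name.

2

If the column player plays 1, the row player's expected payoff is (2/5)·9 + (1/5)·5 + (2/5)·10 = 43/5.
If the column player plays 2, the row player's expected payoff is (2/5)·(-2) + (1/5)·6 + (2/5)·1 = 4/5.
If the column player plays 3, the row player's expected payoff is (2/5)·4 + (1/5)·12 + (2/5)·9 = 38/5.
The column player minimizes the row player's payoff; the smallest is 4/5, so the best response is 2.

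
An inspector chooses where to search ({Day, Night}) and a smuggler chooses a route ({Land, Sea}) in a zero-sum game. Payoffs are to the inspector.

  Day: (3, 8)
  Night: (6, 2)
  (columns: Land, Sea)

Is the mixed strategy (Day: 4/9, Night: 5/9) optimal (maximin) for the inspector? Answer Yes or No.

Against Land this mix gives (4/9)·3 + (5/9)·6 = 14/3.
Against Sea this mix gives (4/9)·8 + (5/9)·2 = 14/3.
All of the smuggler's active replies (Land, Sea) yield 14/3, and no column does worse for the inspector. The mix makes the smuggler indifferent and guarantees 14/3, so it is optimal.

Yes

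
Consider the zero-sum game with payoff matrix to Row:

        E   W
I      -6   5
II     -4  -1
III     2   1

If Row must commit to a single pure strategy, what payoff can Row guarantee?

Row minima: I → -6, II → -4, III → 1.
The best of these is 1.

1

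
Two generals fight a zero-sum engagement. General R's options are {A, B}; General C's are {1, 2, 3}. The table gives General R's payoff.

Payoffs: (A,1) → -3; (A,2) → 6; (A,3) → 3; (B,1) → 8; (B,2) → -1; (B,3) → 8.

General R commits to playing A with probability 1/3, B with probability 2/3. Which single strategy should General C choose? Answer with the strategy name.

If General C plays 1, General R's expected payoff is (1/3)·(-3) + (2/3)·8 = 13/3.
If General C plays 2, General R's expected payoff is (1/3)·6 + (2/3)·(-1) = 4/3.
If General C plays 3, General R's expected payoff is (1/3)·3 + (2/3)·8 = 19/3.
General C minimizes General R's payoff; the smallest is 4/3, so the best response is 2.

2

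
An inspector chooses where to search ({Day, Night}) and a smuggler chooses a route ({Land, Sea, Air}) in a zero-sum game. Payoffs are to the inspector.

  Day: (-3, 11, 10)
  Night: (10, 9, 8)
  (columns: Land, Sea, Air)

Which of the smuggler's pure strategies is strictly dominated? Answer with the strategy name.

Air holds the inspector's payoff strictly below Sea in every row: 10 < 11, 8 < 9.
So Sea is strictly dominated for the smuggler.

Sea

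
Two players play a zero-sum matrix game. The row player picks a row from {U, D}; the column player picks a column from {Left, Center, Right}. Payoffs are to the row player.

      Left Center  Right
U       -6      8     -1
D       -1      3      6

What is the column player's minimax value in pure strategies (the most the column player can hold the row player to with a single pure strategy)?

-1

Column maxima: Left → -1, Center → 8, Right → 6.
The smallest of these is -1.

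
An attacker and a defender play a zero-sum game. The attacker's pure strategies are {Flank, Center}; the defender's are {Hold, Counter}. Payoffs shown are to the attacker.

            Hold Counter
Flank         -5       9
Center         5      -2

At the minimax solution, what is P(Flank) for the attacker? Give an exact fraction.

1/3

Row minima: Flank → -5, Center → -2; maximin = -2.
Column maxima: Hold → 5, Counter → 9; minimax = 5.
-2 ≠ 5, so there is no saddle point; optimal play is mixed.
Let the attacker play Flank with probability p. Expected payoff against Hold: (-5)p + 5(1−p) = −10p + 5; against Counter: 9p + (-2)(1−p) = 11p − 2.
Setting these equal: −10p + 5 = 11p − 2 ⇒ −21p = -7 ⇒ p = 1/3, and the value is (-10)·(1/3) + 5 = 5/3.
For the defender: with q = P(Hold), equating Flank's and Center's payoffs gives −14q + 9 = 7q − 2 ⇒ q = 11/21.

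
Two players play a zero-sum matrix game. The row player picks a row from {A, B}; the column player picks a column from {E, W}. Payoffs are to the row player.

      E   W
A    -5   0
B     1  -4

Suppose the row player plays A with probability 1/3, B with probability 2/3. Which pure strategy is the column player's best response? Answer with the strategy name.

W

If the column player plays E, the row player's expected payoff is (1/3)·(-5) + (2/3)·1 = -1.
If the column player plays W, the row player's expected payoff is (1/3)·0 + (2/3)·(-4) = -8/3.
The column player minimizes the row player's payoff; the smallest is -8/3, so the best response is W.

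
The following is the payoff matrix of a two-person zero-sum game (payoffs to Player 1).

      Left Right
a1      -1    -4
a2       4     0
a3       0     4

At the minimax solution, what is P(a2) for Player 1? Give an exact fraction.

Row minima: a1 → -4, a2 → 0, a3 → 0; maximin = 0.
Column maxima: Left → 4, Right → 4; minimax = 4.
0 ≠ 4, so there is no saddle point; optimal play is mixed.
a1 is strictly dominated by a2, so Player 1 never plays it.
On the remaining 2×2 (a2, a3 vs Left, Right):
Let Player 1 play a2 with probability p. Expected payoff against Left: 4p + 0(1−p) = 4p; against Right: 0p + 4(1−p) = −4p + 4.
Setting these equal: 4p = −4p + 4 ⇒ 8p = 4 ⇒ p = 1/2, and the value is (4)·(1/2) = 2.
For Player 2: with q = P(Left), equating a2's and a3's payoffs gives 4q = −4q + 4 ⇒ q = 1/2.

1/2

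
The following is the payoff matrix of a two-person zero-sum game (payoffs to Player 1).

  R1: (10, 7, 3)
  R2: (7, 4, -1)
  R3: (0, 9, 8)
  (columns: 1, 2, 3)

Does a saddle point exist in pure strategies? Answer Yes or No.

Row minima: R1 → 3, R2 → -1, R3 → 0; maximin = 3.
Column maxima: 1 → 10, 2 → 9, 3 → 8; minimax = 8.
3 ≠ 8, so no pure-strategy equilibrium exists.

No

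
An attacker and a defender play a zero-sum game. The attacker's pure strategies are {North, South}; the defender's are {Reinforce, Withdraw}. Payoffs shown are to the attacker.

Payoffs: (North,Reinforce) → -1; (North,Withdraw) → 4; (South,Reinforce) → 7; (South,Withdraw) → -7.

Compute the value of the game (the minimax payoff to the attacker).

Row minima: North → -1, South → -7; maximin = -1.
Column maxima: Reinforce → 7, Withdraw → 4; minimax = 4.
-1 ≠ 4, so there is no saddle point; optimal play is mixed.
Let the attacker play North with probability p. Expected payoff against Reinforce: (-1)p + 7(1−p) = −8p + 7; against Withdraw: 4p + (-7)(1−p) = 11p − 7.
Setting these equal: −8p + 7 = 11p − 7 ⇒ −19p = -14 ⇒ p = 14/19, and the value is (-8)·(14/19) + 7 = 21/19.
For the defender: with q = P(Reinforce), equating North's and South's payoffs gives −5q + 4 = 14q − 7 ⇒ q = 11/19.

21/19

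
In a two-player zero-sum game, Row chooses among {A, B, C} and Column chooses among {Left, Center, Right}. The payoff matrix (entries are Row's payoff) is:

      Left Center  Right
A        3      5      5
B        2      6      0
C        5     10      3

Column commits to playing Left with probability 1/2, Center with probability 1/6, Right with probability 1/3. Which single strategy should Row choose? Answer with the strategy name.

Expected payoff of A: (1/2)·3 + (1/6)·5 + (1/3)·5 = 4.
Expected payoff of B: (1/2)·2 + (1/6)·6 + (1/3)·0 = 2.
Expected payoff of C: (1/2)·5 + (1/6)·10 + (1/3)·3 = 31/6.
The largest is 31/6, so Row's best response is C.

C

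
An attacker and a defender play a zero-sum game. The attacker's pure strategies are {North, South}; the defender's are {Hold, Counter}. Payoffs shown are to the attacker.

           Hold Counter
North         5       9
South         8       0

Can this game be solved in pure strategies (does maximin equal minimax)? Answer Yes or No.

No

Row minima: North → 5, South → 0; maximin = 5.
Column maxima: Hold → 8, Counter → 9; minimax = 8.
5 ≠ 8, so no pure-strategy equilibrium exists.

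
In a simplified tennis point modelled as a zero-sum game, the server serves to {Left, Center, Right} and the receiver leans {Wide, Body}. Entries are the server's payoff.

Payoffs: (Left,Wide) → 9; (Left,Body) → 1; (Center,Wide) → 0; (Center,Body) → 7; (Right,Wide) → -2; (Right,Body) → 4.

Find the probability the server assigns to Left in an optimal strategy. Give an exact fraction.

7/15

Row minima: Left → 1, Center → 0, Right → -2; maximin = 1.
Column maxima: Wide → 9, Body → 7; minimax = 7.
1 ≠ 7, so there is no saddle point; optimal play is mixed.
Right is strictly dominated by Center, so the server never plays it.
On the remaining 2×2 (Left, Center vs Wide, Body):
Let the server play Left with probability p. Expected payoff against Wide: 9p + 0(1−p) = 9p; against Body: 1p + 7(1−p) = −6p + 7.
Setting these equal: 9p = −6p + 7 ⇒ 15p = 7 ⇒ p = 7/15, and the value is (9)·(7/15) = 21/5.
For the receiver: with q = P(Wide), equating Left's and Center's payoffs gives 8q + 1 = −7q + 7 ⇒ q = 2/5.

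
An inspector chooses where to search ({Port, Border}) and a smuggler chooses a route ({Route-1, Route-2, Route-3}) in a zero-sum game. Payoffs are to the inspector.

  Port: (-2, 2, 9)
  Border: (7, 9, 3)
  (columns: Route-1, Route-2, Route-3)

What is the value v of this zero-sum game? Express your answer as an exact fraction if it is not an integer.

Row minima: Port → -2, Border → 3; maximin = 3.
Column maxima: Route-1 → 7, Route-2 → 9, Route-3 → 9; minimax = 7.
3 ≠ 7, so there is no saddle point; optimal play is mixed.
Route-2 is strictly dominated by Route-1 (it gives the inspector strictly more in every row), so the smuggler never plays it.
On the remaining 2×2 (Port, Border vs Route-1, Route-3):
Let the inspector play Port with probability p. Expected payoff against Route-1: (-2)p + 7(1−p) = −9p + 7; against Route-3: 9p + 3(1−p) = 6p + 3.
Setting these equal: −9p + 7 = 6p + 3 ⇒ −15p = -4 ⇒ p = 4/15, and the value is (-9)·(4/15) + 7 = 23/5.
For the smuggler: with q = P(Route-1), equating Port's and Border's payoffs gives −11q + 9 = 4q + 3 ⇒ q = 2/5.

23/5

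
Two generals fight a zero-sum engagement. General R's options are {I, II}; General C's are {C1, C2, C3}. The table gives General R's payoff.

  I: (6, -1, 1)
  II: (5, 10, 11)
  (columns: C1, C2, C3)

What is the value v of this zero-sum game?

Row minima: I → -1, II → 5; maximin = 5.
Column maxima: C1 → 6, C2 → 10, C3 → 11; minimax = 6.
5 ≠ 6, so there is no saddle point; optimal play is mixed.
C3 is strictly dominated by C2 (it gives General R strictly more in every row), so General C never plays it.
On the remaining 2×2 (I, II vs C1, C2):
Let General R play I with probability p. Expected payoff against C1: 6p + 5(1−p) = p + 5; against C2: (-1)p + 10(1−p) = −11p + 10.
Setting these equal: p + 5 = −11p + 10 ⇒ 12p = 5 ⇒ p = 5/12, and the value is (1)·(5/12) + 5 = 65/12.
For General C: with q = P(C1), equating I's and II's payoffs gives 7q − 1 = −5q + 10 ⇒ q = 11/12.

65/12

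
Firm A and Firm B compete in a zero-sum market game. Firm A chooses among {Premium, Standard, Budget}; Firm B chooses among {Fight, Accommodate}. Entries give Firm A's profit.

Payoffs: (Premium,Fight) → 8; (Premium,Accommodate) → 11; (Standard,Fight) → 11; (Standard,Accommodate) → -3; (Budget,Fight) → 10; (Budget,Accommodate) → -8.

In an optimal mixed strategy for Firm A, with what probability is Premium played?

14/17

Row minima: Premium → 8, Standard → -3, Budget → -8; maximin = 8.
Column maxima: Fight → 11, Accommodate → 11; minimax = 11.
8 ≠ 11, so there is no saddle point; optimal play is mixed.
Budget is strictly dominated by Standard, so Firm A never plays it.
On the remaining 2×2 (Premium, Standard vs Fight, Accommodate):
Let Firm A play Premium with probability p. Expected payoff against Fight: 8p + 11(1−p) = −3p + 11; against Accommodate: 11p + (-3)(1−p) = 14p − 3.
Setting these equal: −3p + 11 = 14p − 3 ⇒ −17p = -14 ⇒ p = 14/17, and the value is (-3)·(14/17) + 11 = 145/17.
For Firm B: with q = P(Fight), equating Premium's and Standard's payoffs gives −3q + 11 = 14q − 3 ⇒ q = 14/17.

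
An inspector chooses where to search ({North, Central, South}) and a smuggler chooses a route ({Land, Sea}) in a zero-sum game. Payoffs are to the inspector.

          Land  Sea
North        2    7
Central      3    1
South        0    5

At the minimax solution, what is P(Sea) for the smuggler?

1/7

Row minima: North → 2, Central → 1, South → 0; maximin = 2.
Column maxima: Land → 3, Sea → 7; minimax = 3.
2 ≠ 3, so there is no saddle point; optimal play is mixed.
South is strictly dominated by North, so the inspector never plays it.
On the remaining 2×2 (North, Central vs Land, Sea):
Let the inspector play North with probability p. Expected payoff against Land: 2p + 3(1−p) = −p + 3; against Sea: 7p + 1(1−p) = 6p + 1.
Setting these equal: −p + 3 = 6p + 1 ⇒ −7p = -2 ⇒ p = 2/7, and the value is (-1)·(2/7) + 3 = 19/7.
For the smuggler: with q = P(Land), equating North's and Central's payoffs gives −5q + 7 = 2q + 1 ⇒ q = 6/7.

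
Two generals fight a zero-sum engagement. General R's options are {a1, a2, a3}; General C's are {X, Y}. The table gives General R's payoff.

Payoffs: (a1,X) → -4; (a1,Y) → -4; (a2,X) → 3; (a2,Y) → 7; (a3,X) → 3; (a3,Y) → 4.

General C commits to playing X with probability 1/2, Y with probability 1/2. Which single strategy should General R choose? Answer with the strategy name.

Expected payoff of a1: (1/2)·(-4) + (1/2)·(-4) = -4.
Expected payoff of a2: (1/2)·3 + (1/2)·7 = 5.
Expected payoff of a3: (1/2)·3 + (1/2)·4 = 7/2.
The largest is 5, so General R's best response is a2.

a2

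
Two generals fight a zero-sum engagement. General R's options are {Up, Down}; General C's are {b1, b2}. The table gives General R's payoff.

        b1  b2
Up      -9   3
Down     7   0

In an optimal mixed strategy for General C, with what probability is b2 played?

Row minima: Up → -9, Down → 0; maximin = 0.
Column maxima: b1 → 7, b2 → 3; minimax = 3.
0 ≠ 3, so there is no saddle point; optimal play is mixed.
Let General R play Up with probability p. Expected payoff against b1: (-9)p + 7(1−p) = −16p + 7; against b2: 3p + 0(1−p) = 3p.
Setting these equal: −16p + 7 = 3p ⇒ −19p = -7 ⇒ p = 7/19, and the value is (-16)·(7/19) + 7 = 21/19.
For General C: with q = P(b1), equating Up's and Down's payoffs gives −12q + 3 = 7q ⇒ q = 3/19.

16/19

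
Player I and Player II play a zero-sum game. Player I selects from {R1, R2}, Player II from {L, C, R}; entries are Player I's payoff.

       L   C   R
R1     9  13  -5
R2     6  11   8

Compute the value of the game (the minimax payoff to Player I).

Row minima: R1 → -5, R2 → 6; maximin = 6.
Column maxima: L → 9, C → 13, R → 8; minimax = 8.
6 ≠ 8, so there is no saddle point; optimal play is mixed.
C is strictly dominated by L (it gives Player I strictly more in every row), so Player II never plays it.
On the remaining 2×2 (R1, R2 vs L, R):
Let Player I play R1 with probability p. Expected payoff against L: 9p + 6(1−p) = 3p + 6; against R: (-5)p + 8(1−p) = −13p + 8.
Setting these equal: 3p + 6 = −13p + 8 ⇒ 16p = 2 ⇒ p = 1/8, and the value is (3)·(1/8) + 6 = 51/8.
For Player II: with q = P(L), equating R1's and R2's payoffs gives 14q − 5 = −2q + 8 ⇒ q = 13/16.

51/8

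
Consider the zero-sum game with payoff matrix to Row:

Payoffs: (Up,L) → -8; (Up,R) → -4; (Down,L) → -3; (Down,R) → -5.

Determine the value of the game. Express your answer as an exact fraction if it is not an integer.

-14/3

Row minima: Up → -8, Down → -5; maximin = -5.
Column maxima: L → -3, R → -4; minimax = -4.
-5 ≠ -4, so there is no saddle point; optimal play is mixed.
Let Row play Up with probability p. Expected payoff against L: (-8)p + (-3)(1−p) = −5p − 3; against R: (-4)p + (-5)(1−p) = p − 5.
Setting these equal: −5p − 3 = p − 5 ⇒ −6p = -2 ⇒ p = 1/3, and the value is (-5)·(1/3) − 3 = -14/3.
For Column: with q = P(L), equating Up's and Down's payoffs gives −4q − 4 = 2q − 5 ⇒ q = 1/6.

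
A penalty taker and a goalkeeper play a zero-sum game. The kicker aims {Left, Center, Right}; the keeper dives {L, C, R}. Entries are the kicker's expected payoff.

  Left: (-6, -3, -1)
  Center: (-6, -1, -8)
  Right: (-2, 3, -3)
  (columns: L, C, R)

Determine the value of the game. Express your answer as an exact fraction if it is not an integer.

-8/3

Row minima: Left → -6, Center → -8, Right → -3; maximin = -3.
Column maxima: L → -2, C → 3, R → -1; minimax = -2.
-3 ≠ -2, so there is no saddle point; optimal play is mixed.
Center is strictly dominated by Right, so the kicker never plays it.
C is strictly dominated by L (it gives the kicker strictly more in every row), so the keeper never plays it.
On the remaining 2×2 (Left, Right vs L, R):
Let the kicker play Left with probability p. Expected payoff against L: (-6)p + (-2)(1−p) = −4p − 2; against R: (-1)p + (-3)(1−p) = 2p − 3.
Setting these equal: −4p − 2 = 2p − 3 ⇒ −6p = -1 ⇒ p = 1/6, and the value is (-4)·(1/6) − 2 = -8/3.
For the keeper: with q = P(L), equating Left's and Right's payoffs gives −5q − 1 = q − 3 ⇒ q = 1/3.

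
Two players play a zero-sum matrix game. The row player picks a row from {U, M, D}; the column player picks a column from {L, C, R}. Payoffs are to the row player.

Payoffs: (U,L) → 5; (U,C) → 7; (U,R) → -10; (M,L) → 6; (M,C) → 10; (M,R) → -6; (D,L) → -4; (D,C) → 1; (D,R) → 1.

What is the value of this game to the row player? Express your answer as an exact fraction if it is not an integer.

-18/17

Row minima: U → -10, M → -6, D → -4; maximin = -4.
Column maxima: L → 6, C → 10, R → 1; minimax = 1.
-4 ≠ 1, so there is no saddle point; optimal play is mixed.
U is strictly dominated by M, so the row player never plays it.
C is strictly dominated by L (it gives the row player strictly more in every row), so the column player never plays it.
On the remaining 2×2 (M, D vs L, R):
Let the row player play M with probability p. Expected payoff against L: 6p + (-4)(1−p) = 10p − 4; against R: (-6)p + 1(1−p) = −7p + 1.
Setting these equal: 10p − 4 = −7p + 1 ⇒ 17p = 5 ⇒ p = 5/17, and the value is (10)·(5/17) − 4 = -18/17.
For the column player: with q = P(L), equating M's and D's payoffs gives 12q − 6 = −5q + 1 ⇒ q = 7/17.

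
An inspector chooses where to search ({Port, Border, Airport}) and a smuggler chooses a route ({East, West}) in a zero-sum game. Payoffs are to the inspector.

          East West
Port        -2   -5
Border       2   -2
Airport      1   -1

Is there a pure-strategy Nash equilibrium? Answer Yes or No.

Row minima: Port → -5, Border → -2, Airport → -1; maximin = -1.
Column maxima: East → 2, West → -1; minimax = -1.
maximin = minimax = -1, so a saddle point exists.

Yes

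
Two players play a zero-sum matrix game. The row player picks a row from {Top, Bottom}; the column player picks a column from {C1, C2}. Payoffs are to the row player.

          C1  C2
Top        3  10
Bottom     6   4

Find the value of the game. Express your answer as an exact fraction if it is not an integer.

Row minima: Top → 3, Bottom → 4; maximin = 4.
Column maxima: C1 → 6, C2 → 10; minimax = 6.
4 ≠ 6, so there is no saddle point; optimal play is mixed.
Let the row player play Top with probability p. Expected payoff against C1: 3p + 6(1−p) = −3p + 6; against C2: 10p + 4(1−p) = 6p + 4.
Setting these equal: −3p + 6 = 6p + 4 ⇒ −9p = -2 ⇒ p = 2/9, and the value is (-3)·(2/9) + 6 = 16/3.
For the column player: with q = P(C1), equating Top's and Bottom's payoffs gives −7q + 10 = 2q + 4 ⇒ q = 2/3.

16/3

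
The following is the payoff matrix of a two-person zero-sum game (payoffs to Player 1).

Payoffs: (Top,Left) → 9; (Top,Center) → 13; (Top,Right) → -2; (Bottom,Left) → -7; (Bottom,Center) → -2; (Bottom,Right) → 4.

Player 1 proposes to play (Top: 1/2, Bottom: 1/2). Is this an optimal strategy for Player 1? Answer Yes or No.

Yes

Against Left this mix gives (1/2)·9 + (1/2)·(-7) = 1.
Against Center this mix gives (1/2)·13 + (1/2)·(-2) = 11/2.
Against Right this mix gives (1/2)·(-2) + (1/2)·4 = 1.
All of Player 2's active replies (Left, Right) yield 1, and no column does worse for Player 1. The mix makes Player 2 indifferent and guarantees 1, so it is optimal.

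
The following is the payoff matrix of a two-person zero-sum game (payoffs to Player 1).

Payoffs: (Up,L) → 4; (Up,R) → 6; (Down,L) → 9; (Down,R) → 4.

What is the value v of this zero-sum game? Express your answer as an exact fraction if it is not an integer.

Row minima: Up → 4, Down → 4; maximin = 4.
Column maxima: L → 9, R → 6; minimax = 6.
4 ≠ 6, so there is no saddle point; optimal play is mixed.
Let Player 1 play Up with probability p. Expected payoff against L: 4p + 9(1−p) = −5p + 9; against R: 6p + 4(1−p) = 2p + 4.
Setting these equal: −5p + 9 = 2p + 4 ⇒ −7p = -5 ⇒ p = 5/7, and the value is (-5)·(5/7) + 9 = 38/7.
For Player 2: with q = P(L), equating Up's and Down's payoffs gives −2q + 6 = 5q + 4 ⇒ q = 2/7.

38/7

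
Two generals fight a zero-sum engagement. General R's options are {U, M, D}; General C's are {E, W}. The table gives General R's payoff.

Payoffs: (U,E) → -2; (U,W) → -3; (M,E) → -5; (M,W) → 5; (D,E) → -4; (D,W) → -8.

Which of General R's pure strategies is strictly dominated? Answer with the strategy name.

U gives a strictly higher payoff than D against every column: -2 > -4, -3 > -8.
So D is strictly dominated and General R never plays it.

D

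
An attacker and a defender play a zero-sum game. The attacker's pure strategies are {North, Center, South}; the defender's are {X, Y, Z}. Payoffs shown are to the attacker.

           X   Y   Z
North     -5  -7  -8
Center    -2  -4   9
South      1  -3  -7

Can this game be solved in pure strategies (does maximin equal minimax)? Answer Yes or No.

Row minima: North → -8, Center → -4, South → -7; maximin = -4.
Column maxima: X → 1, Y → -3, Z → 9; minimax = -3.
-4 ≠ -3, so no pure-strategy equilibrium exists.

No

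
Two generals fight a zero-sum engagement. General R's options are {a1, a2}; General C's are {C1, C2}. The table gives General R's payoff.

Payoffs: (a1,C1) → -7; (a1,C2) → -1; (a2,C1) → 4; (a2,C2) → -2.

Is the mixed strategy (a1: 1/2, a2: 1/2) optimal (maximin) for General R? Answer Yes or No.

Yes

Against C1 this mix gives (1/2)·(-7) + (1/2)·4 = -3/2.
Against C2 this mix gives (1/2)·(-1) + (1/2)·(-2) = -3/2.
All of General C's active replies (C1, C2) yield -3/2, and no column does worse for General R. The mix makes General C indifferent and guarantees -3/2, so it is optimal.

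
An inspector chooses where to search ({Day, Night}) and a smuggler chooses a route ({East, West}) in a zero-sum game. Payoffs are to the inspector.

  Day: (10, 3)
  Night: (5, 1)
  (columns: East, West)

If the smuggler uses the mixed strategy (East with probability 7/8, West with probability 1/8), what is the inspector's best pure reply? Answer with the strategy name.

Day

Expected payoff of Day: (7/8)·10 + (1/8)·3 = 73/8.
Expected payoff of Night: (7/8)·5 + (1/8)·1 = 9/2.
The largest is 73/8, so the inspector's best response is Day.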